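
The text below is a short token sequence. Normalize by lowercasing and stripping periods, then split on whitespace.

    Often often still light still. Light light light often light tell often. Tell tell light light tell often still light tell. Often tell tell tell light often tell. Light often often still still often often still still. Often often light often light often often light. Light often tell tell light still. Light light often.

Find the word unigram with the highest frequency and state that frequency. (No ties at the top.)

"often", 18 times

Unigram frequencies (highest first):
  often: 18
  light: 17
  tell: 11
  still: 8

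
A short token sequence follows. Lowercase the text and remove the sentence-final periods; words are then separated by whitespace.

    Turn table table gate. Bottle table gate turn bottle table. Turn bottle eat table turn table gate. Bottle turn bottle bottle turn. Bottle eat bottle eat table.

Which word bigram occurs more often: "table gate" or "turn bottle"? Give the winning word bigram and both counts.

"turn bottle" (4 vs 3)

"table gate": 3 occurrences
"turn bottle": 4 occurrences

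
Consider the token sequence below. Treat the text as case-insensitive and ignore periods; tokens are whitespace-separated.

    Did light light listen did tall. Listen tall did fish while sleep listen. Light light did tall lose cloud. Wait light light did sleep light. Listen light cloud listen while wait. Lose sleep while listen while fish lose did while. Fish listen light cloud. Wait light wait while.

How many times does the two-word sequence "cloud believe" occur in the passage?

Scanning the 47 overlapping bigram windows for "cloud believe":
  (none found)

0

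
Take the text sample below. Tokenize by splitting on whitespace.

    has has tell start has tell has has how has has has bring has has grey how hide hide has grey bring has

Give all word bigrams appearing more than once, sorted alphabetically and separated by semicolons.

Bigram counts meeting the condition (more than once):
  bring has: 2
  has grey: 2
  has has: 5
  has tell: 2

bring has; has grey; has has; has tell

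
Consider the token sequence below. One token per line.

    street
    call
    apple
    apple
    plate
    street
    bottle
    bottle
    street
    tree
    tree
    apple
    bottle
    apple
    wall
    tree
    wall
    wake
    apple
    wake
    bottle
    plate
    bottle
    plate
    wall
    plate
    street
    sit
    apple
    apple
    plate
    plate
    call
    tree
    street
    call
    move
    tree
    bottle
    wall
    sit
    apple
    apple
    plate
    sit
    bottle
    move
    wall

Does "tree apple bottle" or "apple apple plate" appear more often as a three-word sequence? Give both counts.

"apple apple plate" (3 vs 1)

"tree apple bottle": 1 occurrence
"apple apple plate": 3 occurrences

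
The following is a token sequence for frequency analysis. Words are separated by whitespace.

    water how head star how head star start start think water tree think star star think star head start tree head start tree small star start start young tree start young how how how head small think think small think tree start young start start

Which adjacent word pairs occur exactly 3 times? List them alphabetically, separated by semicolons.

how head; start start; start young

Bigram counts meeting the condition (exactly 3 times):
  how head: 3
  start start: 3
  start young: 3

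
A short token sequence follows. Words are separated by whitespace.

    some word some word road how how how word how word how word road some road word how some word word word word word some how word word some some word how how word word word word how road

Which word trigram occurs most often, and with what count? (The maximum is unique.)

"word word word", 5 times

Trigram frequencies (highest first):
  word word word: 5
  how how word: 2
  how word how: 2
  word how word: 2
  word word some: 2
  how word word: 2
  … (22 more, each ≤ 1)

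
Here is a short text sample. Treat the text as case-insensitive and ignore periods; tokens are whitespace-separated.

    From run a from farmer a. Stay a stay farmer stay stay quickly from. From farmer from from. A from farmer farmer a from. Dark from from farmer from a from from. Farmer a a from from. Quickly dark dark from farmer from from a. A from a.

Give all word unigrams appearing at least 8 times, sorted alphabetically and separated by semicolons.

Unigram counts meeting the condition (at least 8 times):
  a: 11
  farmer: 8
  from: 19

a; farmer; from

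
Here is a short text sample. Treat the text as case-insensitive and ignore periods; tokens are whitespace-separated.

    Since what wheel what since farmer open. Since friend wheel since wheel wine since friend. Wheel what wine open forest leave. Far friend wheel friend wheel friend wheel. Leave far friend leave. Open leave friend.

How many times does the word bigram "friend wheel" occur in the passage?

Scanning the 34 overlapping bigram windows for "friend wheel":
  position 9–10: friend wheel
  position 15–16: friend wheel
  position 23–24: friend wheel
  position 25–26: friend wheel
  position 27–28: friend wheel

5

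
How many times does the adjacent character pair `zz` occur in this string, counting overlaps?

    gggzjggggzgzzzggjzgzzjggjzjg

Sliding a length-2 window over the 28 characters (27 positions):
  position 12–13: zz
  position 13–14: zz
  position 20–21: zz

3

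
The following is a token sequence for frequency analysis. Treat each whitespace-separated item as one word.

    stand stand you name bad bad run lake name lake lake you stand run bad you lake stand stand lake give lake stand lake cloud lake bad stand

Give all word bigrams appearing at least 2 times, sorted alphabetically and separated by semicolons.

Bigram counts meeting the condition (at least 2 times):
  lake stand: 2
  stand lake: 2
  stand stand: 2

lake stand; stand lake; stand stand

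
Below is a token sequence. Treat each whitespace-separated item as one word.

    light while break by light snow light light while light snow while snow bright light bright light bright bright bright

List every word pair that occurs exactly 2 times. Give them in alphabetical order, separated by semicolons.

bright bright; bright light; light bright; light snow; light while

Bigram counts meeting the condition (exactly 2 times):
  bright bright: 2
  bright light: 2
  light bright: 2
  light snow: 2
  light while: 2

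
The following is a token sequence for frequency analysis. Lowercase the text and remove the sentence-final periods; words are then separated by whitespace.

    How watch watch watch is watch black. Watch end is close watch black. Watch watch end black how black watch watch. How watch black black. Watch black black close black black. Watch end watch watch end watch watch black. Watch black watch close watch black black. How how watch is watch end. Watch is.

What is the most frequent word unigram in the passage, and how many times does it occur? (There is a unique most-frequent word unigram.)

Unigram frequencies (highest first):
  watch: 23
  black: 14
  how: 5
  end: 5
  is: 4
  close: 3

"watch", 23 times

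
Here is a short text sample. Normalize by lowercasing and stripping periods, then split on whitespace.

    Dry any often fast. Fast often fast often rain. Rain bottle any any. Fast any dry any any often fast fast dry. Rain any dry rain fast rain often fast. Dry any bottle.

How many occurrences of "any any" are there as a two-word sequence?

Scanning the 32 overlapping bigram windows for "any any":
  position 12–13: any any
  position 17–18: any any

2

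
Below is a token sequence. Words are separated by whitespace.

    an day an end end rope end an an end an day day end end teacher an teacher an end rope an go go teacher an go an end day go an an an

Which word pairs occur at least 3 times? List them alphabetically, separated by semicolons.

Bigram counts meeting the condition (at least 3 times):
  an an: 3
  an end: 4
  teacher an: 3

an an; an end; teacher an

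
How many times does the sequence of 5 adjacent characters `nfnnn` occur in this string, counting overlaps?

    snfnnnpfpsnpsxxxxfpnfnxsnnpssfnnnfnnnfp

Sliding a length-5 window over the 39 characters (35 positions):
  position 2–6: nfnnn
  position 33–37: nfnnn

2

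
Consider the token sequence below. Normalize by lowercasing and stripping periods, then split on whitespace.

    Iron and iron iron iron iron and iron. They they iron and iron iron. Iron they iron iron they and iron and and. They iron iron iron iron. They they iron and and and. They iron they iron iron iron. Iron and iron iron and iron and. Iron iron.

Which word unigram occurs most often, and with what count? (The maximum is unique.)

Unigram frequencies (highest first):
  iron: 28
  and: 12
  they: 9

"iron", 28 times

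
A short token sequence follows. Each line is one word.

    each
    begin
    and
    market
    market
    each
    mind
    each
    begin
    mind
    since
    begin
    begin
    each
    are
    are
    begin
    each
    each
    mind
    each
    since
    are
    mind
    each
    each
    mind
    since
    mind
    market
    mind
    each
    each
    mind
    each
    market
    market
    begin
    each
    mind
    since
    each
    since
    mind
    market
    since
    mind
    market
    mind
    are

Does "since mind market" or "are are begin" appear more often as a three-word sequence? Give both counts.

"since mind market" (3 vs 1)

"since mind market": 3 occurrences
"are are begin": 1 occurrence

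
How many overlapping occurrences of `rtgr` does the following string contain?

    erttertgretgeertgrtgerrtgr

Sliding a length-4 window over the 26 characters (23 positions):
  position 6–9: rtgr
  position 15–18: rtgr
  position 23–26: rtgr

3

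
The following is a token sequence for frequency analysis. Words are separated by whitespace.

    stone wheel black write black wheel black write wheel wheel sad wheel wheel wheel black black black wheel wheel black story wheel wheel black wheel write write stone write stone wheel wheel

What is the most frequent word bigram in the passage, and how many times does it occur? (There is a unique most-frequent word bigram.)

"wheel wheel", 6 times

Bigram frequencies (highest first):
  wheel wheel: 6
  wheel black: 5
  black wheel: 3
  stone wheel: 2
  black write: 2
  black black: 2
  … (10 more, each ≤ 2)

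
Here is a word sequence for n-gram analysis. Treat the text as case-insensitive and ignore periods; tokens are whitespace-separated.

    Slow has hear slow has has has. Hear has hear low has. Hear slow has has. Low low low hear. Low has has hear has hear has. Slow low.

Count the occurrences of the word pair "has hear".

Scanning the 28 overlapping bigram windows for "has hear":
  position 2–3: has hear
  position 7–8: has hear
  position 9–10: has hear
  position 12–13: has hear
  position 23–24: has hear
  position 25–26: has hear

6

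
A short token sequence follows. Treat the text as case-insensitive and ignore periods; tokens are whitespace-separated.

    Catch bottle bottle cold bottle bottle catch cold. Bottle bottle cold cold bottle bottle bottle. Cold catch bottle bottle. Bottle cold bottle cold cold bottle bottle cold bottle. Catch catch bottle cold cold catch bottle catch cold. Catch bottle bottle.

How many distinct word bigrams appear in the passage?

9

40 tokens → 39 bigram windows in total.
Repeated bigrams (each contributes count−1 duplicates):
  bottle bottle: 9
  bottle cold: 7
  cold bottle: 6
  catch bottle: 5
  bottle catch: 3
  cold catch: 3
  cold cold: 3
  catch cold: 2
30 duplicate windows → 39 − 30 = 9 distinct.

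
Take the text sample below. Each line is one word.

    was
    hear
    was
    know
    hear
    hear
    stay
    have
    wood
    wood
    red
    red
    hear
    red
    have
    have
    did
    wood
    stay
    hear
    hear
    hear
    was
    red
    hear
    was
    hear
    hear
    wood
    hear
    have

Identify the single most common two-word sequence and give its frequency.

"hear hear", 4 times

Bigram frequencies (highest first):
  hear hear: 4
  hear was: 3
  was hear: 2
  red hear: 2
  was know: 1
  know hear: 1
  … (17 more, each ≤ 1)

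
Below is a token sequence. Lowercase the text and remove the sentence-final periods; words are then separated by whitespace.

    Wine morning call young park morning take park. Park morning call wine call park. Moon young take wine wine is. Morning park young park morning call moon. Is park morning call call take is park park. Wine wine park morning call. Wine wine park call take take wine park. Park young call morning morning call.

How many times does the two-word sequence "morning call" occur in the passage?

6

Scanning the 54 overlapping bigram windows for "morning call":
  position 2–3: morning call
  position 10–11: morning call
  position 25–26: morning call
  position 30–31: morning call
  position 40–41: morning call
  position 54–55: morning call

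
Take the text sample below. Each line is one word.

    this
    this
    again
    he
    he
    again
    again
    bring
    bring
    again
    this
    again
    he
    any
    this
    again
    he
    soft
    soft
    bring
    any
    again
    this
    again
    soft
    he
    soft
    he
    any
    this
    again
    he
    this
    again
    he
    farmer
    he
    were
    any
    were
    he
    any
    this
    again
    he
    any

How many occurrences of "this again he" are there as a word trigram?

Scanning the 44 overlapping trigram windows for "this again he":
  position 2–4: this again he
  position 11–13: this again he
  position 15–17: this again he
  position 30–32: this again he
  position 33–35: this again he
  position 43–45: this again he

6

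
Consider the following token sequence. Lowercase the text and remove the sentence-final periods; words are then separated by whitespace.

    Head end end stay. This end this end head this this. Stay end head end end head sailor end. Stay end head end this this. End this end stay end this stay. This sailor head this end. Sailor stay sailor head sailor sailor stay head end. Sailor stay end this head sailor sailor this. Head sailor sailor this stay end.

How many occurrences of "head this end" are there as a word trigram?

1

Scanning the 58 overlapping trigram windows for "head this end":
  position 35–37: head this end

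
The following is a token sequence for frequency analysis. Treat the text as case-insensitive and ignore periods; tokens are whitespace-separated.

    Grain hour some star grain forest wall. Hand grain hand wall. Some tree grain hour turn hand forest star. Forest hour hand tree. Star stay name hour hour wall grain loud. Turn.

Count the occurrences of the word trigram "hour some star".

1

Scanning the 30 overlapping trigram windows for "hour some star":
  position 2–4: hour some star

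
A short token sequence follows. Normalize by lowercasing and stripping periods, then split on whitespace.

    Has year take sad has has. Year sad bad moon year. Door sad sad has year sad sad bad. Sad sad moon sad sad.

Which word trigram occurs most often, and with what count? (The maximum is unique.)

Trigram frequencies (highest first):
  has year sad: 2
  has year take: 1
  year take sad: 1
  take sad has: 1
  sad has has: 1
  has has year: 1
  … (15 more, each ≤ 1)

"has year sad", 2 times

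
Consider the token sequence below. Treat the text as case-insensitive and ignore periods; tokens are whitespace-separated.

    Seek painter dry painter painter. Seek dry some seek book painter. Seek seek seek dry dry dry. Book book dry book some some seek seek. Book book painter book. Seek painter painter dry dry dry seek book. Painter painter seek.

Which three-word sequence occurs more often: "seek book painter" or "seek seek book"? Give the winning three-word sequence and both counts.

"seek book painter" (2 vs 1)

"seek book painter": 2 occurrences
"seek seek book": 1 occurrence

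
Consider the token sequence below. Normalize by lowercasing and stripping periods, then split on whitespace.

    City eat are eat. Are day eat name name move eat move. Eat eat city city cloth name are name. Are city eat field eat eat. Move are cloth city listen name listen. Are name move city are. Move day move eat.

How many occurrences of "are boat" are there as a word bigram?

Scanning the 41 overlapping bigram windows for "are boat":
  (none found)

0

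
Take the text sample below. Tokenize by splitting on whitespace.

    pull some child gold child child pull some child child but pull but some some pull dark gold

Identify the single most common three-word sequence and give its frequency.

"pull some child", 2 times

Trigram frequencies (highest first):
  pull some child: 2
  some child gold: 1
  child gold child: 1
  gold child child: 1
  child child pull: 1
  child pull some: 1
  … (9 more, each ≤ 1)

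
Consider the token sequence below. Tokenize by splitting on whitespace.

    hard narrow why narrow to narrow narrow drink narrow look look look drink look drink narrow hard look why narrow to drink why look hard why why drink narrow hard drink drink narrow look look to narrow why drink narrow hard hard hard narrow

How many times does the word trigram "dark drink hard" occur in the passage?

0

Scanning the 42 overlapping trigram windows for "dark drink hard":
  (none found)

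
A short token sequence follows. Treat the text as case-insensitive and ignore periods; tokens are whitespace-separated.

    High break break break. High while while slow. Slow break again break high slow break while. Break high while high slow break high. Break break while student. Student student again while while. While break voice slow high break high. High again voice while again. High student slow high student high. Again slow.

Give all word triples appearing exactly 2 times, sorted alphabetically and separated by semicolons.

Trigram counts meeting the condition (exactly 2 times):
  break high while: 2
  high break break: 2
  high slow break: 2

break high while; high break break; high slow break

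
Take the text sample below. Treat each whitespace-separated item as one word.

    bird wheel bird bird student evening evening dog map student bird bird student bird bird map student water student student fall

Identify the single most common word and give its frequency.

Unigram frequencies (highest first):
  bird: 7
  student: 6
  evening: 2
  map: 2
  wheel: 1
  dog: 1
  … (2 more, each ≤ 1)

"bird", 7 times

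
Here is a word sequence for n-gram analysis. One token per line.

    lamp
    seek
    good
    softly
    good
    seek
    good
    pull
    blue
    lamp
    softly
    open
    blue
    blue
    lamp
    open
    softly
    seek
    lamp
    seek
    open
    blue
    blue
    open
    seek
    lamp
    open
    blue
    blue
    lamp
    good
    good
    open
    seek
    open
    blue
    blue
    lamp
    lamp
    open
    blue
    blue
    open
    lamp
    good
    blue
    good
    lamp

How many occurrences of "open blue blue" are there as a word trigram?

5

Scanning the 46 overlapping trigram windows for "open blue blue":
  position 12–14: open blue blue
  position 21–23: open blue blue
  position 27–29: open blue blue
  position 35–37: open blue blue
  position 40–42: open blue blue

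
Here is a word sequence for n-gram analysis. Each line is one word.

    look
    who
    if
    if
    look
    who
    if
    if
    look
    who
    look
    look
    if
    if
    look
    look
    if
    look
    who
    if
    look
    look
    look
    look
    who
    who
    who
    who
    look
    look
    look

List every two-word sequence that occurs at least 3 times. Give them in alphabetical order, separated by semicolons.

Bigram counts meeting the condition (at least 3 times):
  if if: 3
  if look: 5
  look look: 7
  look who: 5
  who if: 3
  who who: 3

if if; if look; look look; look who; who if; who who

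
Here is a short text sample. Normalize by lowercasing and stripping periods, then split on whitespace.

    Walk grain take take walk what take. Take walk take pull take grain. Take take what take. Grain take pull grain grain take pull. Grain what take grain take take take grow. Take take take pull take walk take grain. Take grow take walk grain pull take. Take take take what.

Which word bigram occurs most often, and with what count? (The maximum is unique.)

"take take", 10 times

Bigram frequencies (highest first):
  take take: 10
  grain take: 6
  take walk: 4
  take pull: 4
  take grain: 4
  what take: 3
  … (11 more, each ≤ 3)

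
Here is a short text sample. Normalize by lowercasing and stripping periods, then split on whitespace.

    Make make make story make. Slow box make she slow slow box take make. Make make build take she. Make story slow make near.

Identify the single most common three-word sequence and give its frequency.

"make make make", 2 times

Trigram frequencies (highest first):
  make make make: 2
  make make story: 1
  make story make: 1
  story make slow: 1
  make slow box: 1
  slow box make: 1
  … (15 more, each ≤ 1)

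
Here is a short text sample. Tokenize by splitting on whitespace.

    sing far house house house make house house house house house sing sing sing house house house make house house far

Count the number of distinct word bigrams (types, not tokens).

21 tokens → 20 bigram windows in total.
Repeated bigrams (each contributes count−1 duplicates):
  house house: 9
  house make: 2
  make house: 2
  sing sing: 2
11 duplicate windows → 20 − 11 = 9 distinct.

9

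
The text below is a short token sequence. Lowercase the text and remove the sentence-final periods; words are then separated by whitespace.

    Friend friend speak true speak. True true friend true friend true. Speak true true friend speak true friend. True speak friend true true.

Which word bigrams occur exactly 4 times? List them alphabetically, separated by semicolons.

Bigram counts meeting the condition (exactly 4 times):
  friend true: 4
  speak true: 4
  true friend: 4

friend true; speak true; true friend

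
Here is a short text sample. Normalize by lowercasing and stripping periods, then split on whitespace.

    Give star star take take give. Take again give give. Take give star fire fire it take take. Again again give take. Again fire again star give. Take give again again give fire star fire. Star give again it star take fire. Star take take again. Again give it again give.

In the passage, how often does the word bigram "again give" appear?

Scanning the 50 overlapping bigram windows for "again give":
  position 8–9: again give
  position 20–21: again give
  position 31–32: again give
  position 47–48: again give
  position 50–51: again give

5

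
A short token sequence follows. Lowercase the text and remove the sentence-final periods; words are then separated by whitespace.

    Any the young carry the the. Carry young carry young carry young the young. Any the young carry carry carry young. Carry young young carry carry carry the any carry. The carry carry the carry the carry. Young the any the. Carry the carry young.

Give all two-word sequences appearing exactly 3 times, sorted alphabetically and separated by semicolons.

any the; the young

Bigram counts meeting the condition (exactly 3 times):
  any the: 3
  the young: 3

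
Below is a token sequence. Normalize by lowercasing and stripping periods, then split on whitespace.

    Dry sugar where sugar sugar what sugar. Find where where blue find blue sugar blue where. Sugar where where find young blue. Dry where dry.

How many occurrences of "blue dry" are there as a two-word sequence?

1

Scanning the 24 overlapping bigram windows for "blue dry":
  position 22–23: blue dry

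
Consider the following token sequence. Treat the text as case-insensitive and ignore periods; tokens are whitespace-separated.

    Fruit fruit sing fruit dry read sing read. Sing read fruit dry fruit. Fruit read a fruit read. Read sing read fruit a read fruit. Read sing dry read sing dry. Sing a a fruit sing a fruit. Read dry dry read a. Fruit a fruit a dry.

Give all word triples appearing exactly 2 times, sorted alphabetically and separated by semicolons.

Trigram counts meeting the condition (exactly 2 times):
  a fruit a: 2
  a fruit read: 2
  dry read sing: 2
  read a fruit: 2
  read sing dry: 2
  sing read fruit: 2

a fruit a; a fruit read; dry read sing; read a fruit; read sing dry; sing read fruit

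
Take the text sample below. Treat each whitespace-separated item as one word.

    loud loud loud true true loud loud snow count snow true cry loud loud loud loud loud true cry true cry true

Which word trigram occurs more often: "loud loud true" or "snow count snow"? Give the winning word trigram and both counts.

"loud loud true": 2 occurrences
"snow count snow": 1 occurrence

"loud loud true" (2 vs 1)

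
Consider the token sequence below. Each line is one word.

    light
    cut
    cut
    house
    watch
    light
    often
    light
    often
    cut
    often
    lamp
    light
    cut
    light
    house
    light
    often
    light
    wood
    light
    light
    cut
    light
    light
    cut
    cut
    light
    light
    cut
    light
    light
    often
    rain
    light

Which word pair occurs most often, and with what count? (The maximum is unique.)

Bigram frequencies (highest first):
  light cut: 5
  light often: 4
  cut light: 4
  light light: 4
  cut cut: 2
  often light: 2
  … (13 more, each ≤ 1)

"light cut", 5 times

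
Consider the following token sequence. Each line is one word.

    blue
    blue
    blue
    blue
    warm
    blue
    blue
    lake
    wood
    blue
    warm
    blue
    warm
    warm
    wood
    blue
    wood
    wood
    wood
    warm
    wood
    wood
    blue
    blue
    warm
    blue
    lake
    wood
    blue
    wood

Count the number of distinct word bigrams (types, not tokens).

30 tokens → 29 bigram windows in total.
Repeated bigrams (each contributes count−1 duplicates):
  blue blue: 5
  blue warm: 4
  wood blue: 4
  warm blue: 3
  wood wood: 3
  blue lake: 2
  blue wood: 2
  lake wood: 2
  … (1 more repeated)
18 duplicate windows → 29 − 18 = 11 distinct.

11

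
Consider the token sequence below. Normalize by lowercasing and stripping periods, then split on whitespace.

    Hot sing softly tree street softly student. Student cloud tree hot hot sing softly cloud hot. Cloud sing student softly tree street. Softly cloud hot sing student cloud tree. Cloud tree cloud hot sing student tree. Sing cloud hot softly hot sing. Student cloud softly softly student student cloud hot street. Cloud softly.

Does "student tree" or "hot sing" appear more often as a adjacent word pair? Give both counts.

"student tree": 1 occurrence
"hot sing": 5 occurrences

"hot sing" (5 vs 1)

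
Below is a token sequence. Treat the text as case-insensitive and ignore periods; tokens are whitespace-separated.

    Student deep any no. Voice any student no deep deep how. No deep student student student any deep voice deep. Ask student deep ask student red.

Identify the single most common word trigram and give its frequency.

"deep ask student", 2 times

Trigram frequencies (highest first):
  deep ask student: 2
  student deep any: 1
  deep any no: 1
  any no voice: 1
  no voice any: 1
  voice any student: 1
  … (17 more, each ≤ 1)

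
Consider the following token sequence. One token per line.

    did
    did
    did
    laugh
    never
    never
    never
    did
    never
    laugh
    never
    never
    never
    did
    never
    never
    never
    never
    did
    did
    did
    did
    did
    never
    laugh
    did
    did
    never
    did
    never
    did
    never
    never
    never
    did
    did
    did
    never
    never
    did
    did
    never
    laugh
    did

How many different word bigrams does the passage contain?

44 tokens → 43 bigram windows in total.
Repeated bigrams (each contributes count−1 duplicates):
  did did: 10
  never never: 10
  did never: 8
  never did: 7
  never laugh: 3
  laugh did: 2
  laugh never: 2
35 duplicate windows → 43 − 35 = 8 distinct.

8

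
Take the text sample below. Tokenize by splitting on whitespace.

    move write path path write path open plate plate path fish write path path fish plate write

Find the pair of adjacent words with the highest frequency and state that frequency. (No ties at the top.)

"write path", 3 times

Bigram frequencies (highest first):
  write path: 3
  path path: 2
  path fish: 2
  move write: 1
  path write: 1
  path open: 1
  … (6 more, each ≤ 1)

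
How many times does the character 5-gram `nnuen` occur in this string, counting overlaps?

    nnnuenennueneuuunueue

Sliding a length-5 window over the 21 characters (17 positions):
  position 2–6: nnuen
  position 8–12: nnuen

2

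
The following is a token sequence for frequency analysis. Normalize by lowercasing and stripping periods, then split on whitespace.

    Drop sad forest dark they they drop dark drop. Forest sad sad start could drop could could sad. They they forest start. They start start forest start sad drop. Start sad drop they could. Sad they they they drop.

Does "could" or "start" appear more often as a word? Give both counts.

"start" (6 vs 4)

"could": 4 occurrences
"start": 6 occurrences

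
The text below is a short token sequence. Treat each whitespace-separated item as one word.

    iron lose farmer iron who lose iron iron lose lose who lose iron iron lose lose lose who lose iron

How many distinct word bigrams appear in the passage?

20 tokens → 19 bigram windows in total.
Repeated bigrams (each contributes count−1 duplicates):
  iron lose: 3
  lose iron: 3
  lose lose: 3
  who lose: 3
  iron iron: 2
  lose who: 2
10 duplicate windows → 19 − 10 = 9 distinct.

9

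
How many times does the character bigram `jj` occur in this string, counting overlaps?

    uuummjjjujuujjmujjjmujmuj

Sliding a length-2 window over the 25 characters (24 positions):
  position 6–7: jj
  position 7–8: jj
  position 13–14: jj
  position 17–18: jj
  position 18–19: jj

5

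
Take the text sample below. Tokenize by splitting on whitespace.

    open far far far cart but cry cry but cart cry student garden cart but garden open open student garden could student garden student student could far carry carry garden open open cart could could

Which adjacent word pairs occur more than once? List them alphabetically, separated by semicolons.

cart but; far far; garden open; open open; student garden

Bigram counts meeting the condition (more than once):
  cart but: 2
  far far: 2
  garden open: 2
  open open: 2
  student garden: 3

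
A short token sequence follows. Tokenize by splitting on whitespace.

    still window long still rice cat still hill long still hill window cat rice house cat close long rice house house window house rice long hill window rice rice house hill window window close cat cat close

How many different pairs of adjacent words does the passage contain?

29

37 tokens → 36 bigram windows in total.
Repeated bigrams (each contributes count−1 duplicates):
  hill window: 3
  rice house: 3
  cat close: 2
  long still: 2
  still hill: 2
7 duplicate windows → 36 − 7 = 29 distinct.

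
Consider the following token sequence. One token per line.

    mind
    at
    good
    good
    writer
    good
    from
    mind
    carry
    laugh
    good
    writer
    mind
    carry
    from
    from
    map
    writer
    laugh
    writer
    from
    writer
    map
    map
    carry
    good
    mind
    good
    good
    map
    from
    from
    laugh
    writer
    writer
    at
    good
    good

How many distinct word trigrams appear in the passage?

35

38 tokens → 36 trigram windows in total.
Repeated trigrams (each contributes count−1 duplicates):
  at good good: 2
1 duplicate windows → 36 − 1 = 35 distinct.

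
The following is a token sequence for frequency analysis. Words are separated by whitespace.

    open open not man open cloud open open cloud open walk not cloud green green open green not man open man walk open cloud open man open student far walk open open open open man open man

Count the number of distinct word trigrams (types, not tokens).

29

37 tokens → 35 trigram windows in total.
Repeated trigrams (each contributes count−1 duplicates):
  open cloud open: 3
  man open man: 2
  not man open: 2
  open man open: 2
  open open open: 2
6 duplicate windows → 35 − 6 = 29 distinct.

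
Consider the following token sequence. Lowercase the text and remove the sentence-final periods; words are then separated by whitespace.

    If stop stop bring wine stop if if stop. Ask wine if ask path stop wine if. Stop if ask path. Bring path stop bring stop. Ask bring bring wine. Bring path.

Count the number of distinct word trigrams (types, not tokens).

32 tokens → 30 trigram windows in total.
Repeated trigrams (each contributes count−1 duplicates):
  if ask path: 2
1 duplicate windows → 30 − 1 = 29 distinct.

29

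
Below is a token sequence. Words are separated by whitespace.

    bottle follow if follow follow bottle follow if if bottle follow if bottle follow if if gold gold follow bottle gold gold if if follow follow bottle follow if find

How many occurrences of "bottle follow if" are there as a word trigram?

5

Scanning the 28 overlapping trigram windows for "bottle follow if":
  position 1–3: bottle follow if
  position 6–8: bottle follow if
  position 10–12: bottle follow if
  position 13–15: bottle follow if
  position 27–29: bottle follow if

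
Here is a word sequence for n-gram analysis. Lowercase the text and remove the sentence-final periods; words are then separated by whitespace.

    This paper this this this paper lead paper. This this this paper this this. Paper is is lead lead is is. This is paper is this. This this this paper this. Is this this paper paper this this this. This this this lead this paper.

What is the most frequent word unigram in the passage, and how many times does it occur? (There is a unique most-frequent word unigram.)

Unigram frequencies (highest first):
  this: 24
  paper: 10
  is: 7
  lead: 4

"this", 24 times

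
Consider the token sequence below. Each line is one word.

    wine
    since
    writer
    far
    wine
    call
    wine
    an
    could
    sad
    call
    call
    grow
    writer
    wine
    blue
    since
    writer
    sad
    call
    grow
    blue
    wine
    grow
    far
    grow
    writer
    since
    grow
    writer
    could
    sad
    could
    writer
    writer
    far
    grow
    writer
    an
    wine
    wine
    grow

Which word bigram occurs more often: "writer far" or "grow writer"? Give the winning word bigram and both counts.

"grow writer" (4 vs 2)

"writer far": 2 occurrences
"grow writer": 4 occurrences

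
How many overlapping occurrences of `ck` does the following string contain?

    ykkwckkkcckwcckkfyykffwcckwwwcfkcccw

Sliding a length-2 window over the 36 characters (35 positions):
  position 5–6: ck
  position 10–11: ck
  position 14–15: ck
  position 25–26: ck

4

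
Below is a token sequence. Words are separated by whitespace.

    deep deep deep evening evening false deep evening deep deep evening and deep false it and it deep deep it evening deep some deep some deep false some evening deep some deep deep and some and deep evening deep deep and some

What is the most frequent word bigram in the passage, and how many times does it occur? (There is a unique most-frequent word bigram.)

"deep deep", 6 times

Bigram frequencies (highest first):
  deep deep: 6
  deep evening: 4
  evening deep: 4
  deep some: 3
  some deep: 3
  and deep: 2
  … (16 more, each ≤ 2)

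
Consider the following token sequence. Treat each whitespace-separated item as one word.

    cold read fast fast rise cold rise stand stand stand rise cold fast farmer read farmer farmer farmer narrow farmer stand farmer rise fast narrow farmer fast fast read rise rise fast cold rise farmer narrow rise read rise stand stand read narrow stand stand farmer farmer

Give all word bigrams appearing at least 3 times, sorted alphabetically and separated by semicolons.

Bigram counts meeting the condition (at least 3 times):
  farmer farmer: 3
  stand stand: 4

farmer farmer; stand stand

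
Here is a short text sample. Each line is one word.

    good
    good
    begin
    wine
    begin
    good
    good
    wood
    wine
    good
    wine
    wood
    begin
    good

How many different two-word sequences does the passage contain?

11

14 tokens → 13 bigram windows in total.
Repeated bigrams (each contributes count−1 duplicates):
  begin good: 2
  good good: 2
2 duplicate windows → 13 − 2 = 11 distinct.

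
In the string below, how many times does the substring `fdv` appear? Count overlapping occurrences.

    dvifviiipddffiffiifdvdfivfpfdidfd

1

Sliding a length-3 window over the 33 characters (31 positions):
  position 19–21: fdv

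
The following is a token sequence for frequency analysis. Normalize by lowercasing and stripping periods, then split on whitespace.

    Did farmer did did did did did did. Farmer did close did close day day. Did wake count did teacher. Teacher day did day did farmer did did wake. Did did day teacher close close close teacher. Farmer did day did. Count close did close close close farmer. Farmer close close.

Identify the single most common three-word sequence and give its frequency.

Trigram frequencies (highest first):
  did did did: 4
  did farmer did: 3
  farmer did did: 2
  close did close: 2
  did day did: 2
  close close close: 2
  … (34 more, each ≤ 1)

"did did did", 4 times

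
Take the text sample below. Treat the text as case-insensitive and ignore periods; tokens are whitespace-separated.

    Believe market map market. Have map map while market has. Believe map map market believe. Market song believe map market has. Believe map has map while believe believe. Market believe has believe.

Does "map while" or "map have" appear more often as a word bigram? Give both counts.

"map while": 2 occurrences
"map have": 0 occurrences

"map while" (2 vs 0)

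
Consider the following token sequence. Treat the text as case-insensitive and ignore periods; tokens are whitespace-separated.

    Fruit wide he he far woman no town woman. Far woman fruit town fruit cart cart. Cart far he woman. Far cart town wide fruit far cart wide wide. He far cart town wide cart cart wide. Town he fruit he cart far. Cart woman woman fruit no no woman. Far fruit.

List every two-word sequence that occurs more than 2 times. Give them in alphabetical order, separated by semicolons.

Bigram counts meeting the condition (more than 2 times):
  cart cart: 3
  far cart: 4
  woman far: 3

cart cart; far cart; woman far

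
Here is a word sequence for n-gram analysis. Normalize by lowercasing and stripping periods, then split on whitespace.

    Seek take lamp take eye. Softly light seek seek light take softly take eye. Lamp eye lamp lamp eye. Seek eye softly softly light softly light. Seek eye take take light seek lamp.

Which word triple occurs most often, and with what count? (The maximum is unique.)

"softly light seek", 2 times

Trigram frequencies (highest first):
  softly light seek: 2
  seek take lamp: 1
  take lamp take: 1
  lamp take eye: 1
  take eye softly: 1
  eye softly light: 1
  … (24 more, each ≤ 1)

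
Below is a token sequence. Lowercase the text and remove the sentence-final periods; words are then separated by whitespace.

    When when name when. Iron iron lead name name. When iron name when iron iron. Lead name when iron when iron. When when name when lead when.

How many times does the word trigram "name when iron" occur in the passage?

4

Scanning the 25 overlapping trigram windows for "name when iron":
  position 3–5: name when iron
  position 9–11: name when iron
  position 12–14: name when iron
  position 17–19: name when iron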